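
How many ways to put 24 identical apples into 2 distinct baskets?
C(24+2-1, 2-1) = C(25, 1) = 25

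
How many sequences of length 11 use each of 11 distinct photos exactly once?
11! = 39916800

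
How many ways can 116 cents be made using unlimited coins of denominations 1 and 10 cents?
Coefficient of x^116 in 1/(1-x^1) · 1/(1-x^10). Use j coins of 10 for j = 0..⌊116/10⌋ = 11, the rest in 1s: 11 + 1 = 12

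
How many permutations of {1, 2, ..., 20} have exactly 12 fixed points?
Choose the 12 fixed points C(20,12) = 125970, derange the rest: !8 = Σ_{j=0}^{8} (-1)^j·8!/j! = 40320 - 40320 + 20160 - 6720 + 1680 - 336 + 56 - 8 + 1 = 14833. Product = 125970 × 14833 = 1868513010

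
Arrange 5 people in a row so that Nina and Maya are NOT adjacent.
Total - adjacent = 5! - (5-1)!×2 = 120 - 48 = 72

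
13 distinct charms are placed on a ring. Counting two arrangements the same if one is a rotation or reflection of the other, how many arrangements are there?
(13-1)!/2 = 479001600/2 = 239500800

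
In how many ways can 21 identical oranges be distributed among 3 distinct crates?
C(21+3-1, 3-1) = C(23, 2) = 253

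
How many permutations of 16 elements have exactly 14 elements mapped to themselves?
Choose the 14 fixed points C(16,14) = 120, derange the rest: !2 = Σ_{j=0}^{2} (-1)^j·2!/j! = 2 - 2 + 1 = 1. Product = 120 × 1 = 120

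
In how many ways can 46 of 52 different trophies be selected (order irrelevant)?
C(52,46) = 52!/(46!×6!) = 20358520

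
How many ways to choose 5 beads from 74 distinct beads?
C(74,5) = 74!/(5!×69!) = 16108764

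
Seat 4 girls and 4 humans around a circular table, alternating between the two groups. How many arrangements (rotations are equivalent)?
Fix one of the girls: (4-1)! ways for the remaining girls, × 4! ways for the humans = 6 × 24 = 144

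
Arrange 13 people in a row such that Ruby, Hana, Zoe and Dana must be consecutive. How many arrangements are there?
Treat the 4 as one block: (13-4+1)! × 4! = 3628800 × 24 = 87091200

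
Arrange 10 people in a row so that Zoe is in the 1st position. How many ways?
Fix one position: (10-1)! = 362880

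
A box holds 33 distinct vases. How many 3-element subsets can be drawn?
C(33,3) = 33!/(3!×30!) = 5456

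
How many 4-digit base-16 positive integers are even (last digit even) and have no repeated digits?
Last∈{0,2,4,6,8,10,12,14}. Last=0: 2730. Last nonzero: 7×14×P(14,2) = 17836. Total = 20566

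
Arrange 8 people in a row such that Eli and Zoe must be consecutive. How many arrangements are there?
Treat the 2 as one block: (8-2+1)! × 2! = 5040 × 2 = 10080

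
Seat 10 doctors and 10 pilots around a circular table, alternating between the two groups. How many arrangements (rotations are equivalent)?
Fix one of the doctors: (10-1)! ways for the remaining doctors, × 10! ways for the pilots = 362880 × 3628800 = 1316818944000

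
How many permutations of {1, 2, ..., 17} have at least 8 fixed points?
Exactly j fixed points: C(17,j)·!(17-j); sum over j ≥ 8 (derangement numbers via !m = (m-1)·(!(m-1) + !(m-2)): !0..!9 = 1, 0, 1, 2, 9, 44, 265, 1854, 14833, 133496). Σ_{j=8}^{17} C(17,j)·!(17-j) = C(17,8)·!9 + C(17,9)·!8 + C(17,10)·!7 + C(17,11)·!6 + C(17,12)·!5 + C(17,13)·!4 + C(17,14)·!3 + C(17,15)·!2 + C(17,16)·!1 + C(17,17)·!0 = 24310·133496 + 24310·14833 + 19448·1854 + 12376·265 + 6188·44 + 2380·9 + 680·2 + 136·1 + 17·0 + 1·1 = 3645509411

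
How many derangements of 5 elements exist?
!5 = Σ_{j=0}^{5} (-1)^j·5!/j! = 120 - 120 + 60 - 20 + 5 - 1 = 44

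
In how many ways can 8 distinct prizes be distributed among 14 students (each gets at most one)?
P(14,8) = 14!/(14-8)! = 121080960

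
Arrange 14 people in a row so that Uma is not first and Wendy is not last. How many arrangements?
By inclusion-exclusion: 14! - 2×(14-1)! + (14-2)! = 87178291200 - 12454041600 + 479001600 = 75203251200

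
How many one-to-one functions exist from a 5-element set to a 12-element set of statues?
P(12,5) = 12!/(12-5)! = 95040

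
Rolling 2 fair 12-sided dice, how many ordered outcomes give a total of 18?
Coefficient of x^18 in (x + x² + ... + x^12)^2. By inclusion-exclusion on dice exceeding 12: Σ_j (-1)^j C(2,j)·C(18-1-12j, 1) = C(2,0)·C(17,1) - C(2,1)·C(5,1) = 1·17 - 2·5 = 7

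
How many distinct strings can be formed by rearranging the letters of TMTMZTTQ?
8! / (1! × 1! × 2! × 4!) = 840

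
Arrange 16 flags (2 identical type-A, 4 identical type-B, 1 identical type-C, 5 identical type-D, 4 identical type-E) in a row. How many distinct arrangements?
16! / (2! × 4! × 1! × 5! × 4!) = 151351200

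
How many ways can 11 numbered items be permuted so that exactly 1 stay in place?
Choose the 1 fixed point C(11,1) = 11, derange the rest: !10 = Σ_{j=0}^{10} (-1)^j·10!/j! = 3628800 - 3628800 + 1814400 - 604800 + 151200 - 30240 + 5040 - 720 + 90 - 10 + 1 = 1334961. Product = 11 × 1334961 = 14684571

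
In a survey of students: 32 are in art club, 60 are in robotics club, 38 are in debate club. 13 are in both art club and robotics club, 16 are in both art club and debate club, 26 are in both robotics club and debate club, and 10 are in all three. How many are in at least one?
|A∪B∪C| = 32+60+38-13-16-26+10 = 85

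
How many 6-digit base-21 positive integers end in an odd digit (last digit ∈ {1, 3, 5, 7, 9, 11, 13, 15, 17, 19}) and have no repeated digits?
Last∈{1,3,5,7,9,11,13,15,17,19}. Last=0: 0. Last nonzero: 10×19×P(19,4) = 17674560. Total = 17674560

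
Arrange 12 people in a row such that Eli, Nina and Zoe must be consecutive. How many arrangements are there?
Treat the 3 as one block: (12-3+1)! × 3! = 3628800 × 6 = 21772800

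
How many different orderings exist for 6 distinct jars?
6! = 720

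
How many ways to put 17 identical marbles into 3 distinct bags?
C(17+3-1, 3-1) = C(19, 2) = 171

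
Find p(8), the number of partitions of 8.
Pentagonal recurrence p(n) = p(n-1) + p(n-2) - p(n-5) - p(n-7) + p(n-12) + p(n-15) - ... gives p(0..7) = 1, 1, 2, 3, 5, 7, 11, 15. p(8) = p(7) + p(6) - p(3) - p(1) = 15 + 11 - 3 - 1 = 22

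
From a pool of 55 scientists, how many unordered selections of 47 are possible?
C(55,47) = 55!/(47!×8!) = 1217566350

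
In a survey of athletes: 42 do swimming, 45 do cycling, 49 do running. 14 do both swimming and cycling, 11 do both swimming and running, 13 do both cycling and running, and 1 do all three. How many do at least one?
|A∪B∪C| = 42+45+49-14-11-13+1 = 99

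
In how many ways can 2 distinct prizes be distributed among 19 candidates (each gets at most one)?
P(19,2) = 19!/(19-2)! = 342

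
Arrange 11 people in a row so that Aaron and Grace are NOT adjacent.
Total - adjacent = 11! - (11-1)!×2 = 39916800 - 7257600 = 32659200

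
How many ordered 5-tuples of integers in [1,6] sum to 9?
Coefficient of x^9 in (x + x² + ... + x^6)^5. By inclusion-exclusion on dice exceeding 6: Σ_j (-1)^j C(5,j)·C(9-1-6j, 4) = C(5,0)·C(8,4) = 1·70 = 70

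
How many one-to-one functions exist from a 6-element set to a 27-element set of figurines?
P(27,6) = 27!/(27-6)! = 213127200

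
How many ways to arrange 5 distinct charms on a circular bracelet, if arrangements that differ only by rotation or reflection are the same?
(5-1)!/2 = 24/2 = 12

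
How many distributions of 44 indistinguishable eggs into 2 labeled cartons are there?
C(44+2-1, 2-1) = C(45, 1) = 45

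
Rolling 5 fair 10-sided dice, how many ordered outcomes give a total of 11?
Coefficient of x^11 in (x + x² + ... + x^10)^5. By inclusion-exclusion on dice exceeding 10: Σ_j (-1)^j C(5,j)·C(11-1-10j, 4) = C(5,0)·C(10,4) = 1·210 = 210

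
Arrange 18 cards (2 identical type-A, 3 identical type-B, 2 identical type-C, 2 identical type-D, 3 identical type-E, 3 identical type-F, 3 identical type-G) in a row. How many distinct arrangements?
18! / (2! × 3! × 2! × 2! × 3! × 3! × 3!) = 617512896000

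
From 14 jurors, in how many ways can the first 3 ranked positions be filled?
P(14,3) = 14!/(14-3)! = 2184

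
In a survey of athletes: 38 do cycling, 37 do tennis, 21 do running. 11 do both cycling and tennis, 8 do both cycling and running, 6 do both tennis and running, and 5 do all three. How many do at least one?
|A∪B∪C| = 38+37+21-11-8-6+5 = 76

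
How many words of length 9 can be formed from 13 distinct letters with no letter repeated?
P(13,9) = 13!/(13-9)! = 259459200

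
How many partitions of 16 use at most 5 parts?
By conjugation, equals partitions of 16 into parts ≤ 5. Let r_j(i) = number of partitions of i into parts ≤ j, for i = 0..16. r_1(i) = 1 for all i; r_j(i) = r_{j-1}(i) + r_j(i-j). Rows j = 2..5: ≤2: 1 1 2 2 3 3 4 4 5 5 6 6 7 7 8 8 9; ≤3: 1 1 2 3 4 5 7 8 10 12 14 16 19 21 24 27 30; ≤4: 1 1 2 3 5 6 9 11 15 18 23 27 34 39 47 54 64; ≤5: 1 1 2 3 5 7 10 13 18 23 30 37 47 57 70 84 101. r_5(16) = 101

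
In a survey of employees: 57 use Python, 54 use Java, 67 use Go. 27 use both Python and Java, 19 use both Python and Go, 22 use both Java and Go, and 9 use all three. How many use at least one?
|A∪B∪C| = 57+54+67-27-19-22+9 = 119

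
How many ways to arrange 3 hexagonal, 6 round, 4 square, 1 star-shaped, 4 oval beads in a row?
18! / (3! × 6! × 4! × 1! × 4!) = 2572970400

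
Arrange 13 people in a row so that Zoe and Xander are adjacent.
Treat as block: (13-1)! × 2! = 479001600 × 2 = 958003200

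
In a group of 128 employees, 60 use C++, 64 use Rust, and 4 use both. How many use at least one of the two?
|A∪B| = |A| + |B| - |A∩B| = 60 + 64 - 4 = 120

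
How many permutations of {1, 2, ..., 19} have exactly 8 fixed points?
Choose the 8 fixed points C(19,8) = 75582, derange the rest: !11 = Σ_{j=0}^{11} (-1)^j·11!/j! = 39916800 - 39916800 + 19958400 - 6652800 + 1663200 - 332640 + 55440 - 7920 + 990 - 110 + 11 - 1 = 14684570. Product = 75582 × 14684570 = 1109889169740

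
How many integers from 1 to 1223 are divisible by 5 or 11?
⌊1223/5⌋ + ⌊1223/11⌋ - ⌊1223/55⌋ = 244 + 111 - 22 = 333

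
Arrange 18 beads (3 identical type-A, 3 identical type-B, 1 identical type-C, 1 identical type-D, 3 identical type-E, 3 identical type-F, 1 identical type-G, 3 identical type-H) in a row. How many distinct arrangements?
18! / (3! × 3! × 1! × 1! × 3! × 3! × 1! × 3!) = 823350528000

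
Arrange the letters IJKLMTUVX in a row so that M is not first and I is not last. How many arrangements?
By inclusion-exclusion: 9! - 2×(9-1)! + (9-2)! = 362880 - 80640 + 5040 = 287280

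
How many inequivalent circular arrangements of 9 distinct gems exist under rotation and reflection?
(9-1)!/2 = 40320/2 = 20160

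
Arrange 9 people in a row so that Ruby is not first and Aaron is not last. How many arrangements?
By inclusion-exclusion: 9! - 2×(9-1)! + (9-2)! = 362880 - 80640 + 5040 = 287280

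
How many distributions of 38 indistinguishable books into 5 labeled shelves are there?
C(38+5-1, 5-1) = C(42, 4) = 111930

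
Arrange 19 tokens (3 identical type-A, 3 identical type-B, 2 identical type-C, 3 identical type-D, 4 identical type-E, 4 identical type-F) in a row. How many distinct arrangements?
19! / (3! × 3! × 2! × 3! × 4! × 4!) = 488864376000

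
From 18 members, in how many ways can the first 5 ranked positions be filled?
P(18,5) = 18!/(18-5)! = 1028160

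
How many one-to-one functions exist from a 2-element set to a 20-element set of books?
P(20,2) = 20!/(20-2)! = 380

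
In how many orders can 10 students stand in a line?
10! = 3628800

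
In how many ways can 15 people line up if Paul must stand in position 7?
Fix one position: (15-1)! = 87178291200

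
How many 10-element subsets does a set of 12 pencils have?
C(12,10) = 12!/(10!×2!) = 66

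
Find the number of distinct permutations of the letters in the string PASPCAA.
7! / (1! × 1! × 3! × 2!) = 420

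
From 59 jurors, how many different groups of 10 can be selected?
C(59,10) = 59!/(10!×49!) = 62828356305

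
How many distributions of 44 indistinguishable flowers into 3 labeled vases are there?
C(44+3-1, 3-1) = C(46, 2) = 1035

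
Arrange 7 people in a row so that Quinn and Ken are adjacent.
Treat as block: (7-1)! × 2! = 720 × 2 = 1440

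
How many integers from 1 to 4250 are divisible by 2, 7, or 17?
⌊4250/2⌋+⌊4250/7⌋+⌊4250/17⌋ - ⌊4250/14⌋-⌊4250/34⌋-⌊4250/119⌋ + ⌊4250/238⌋ = 2125+607+250 - 303-125-35 + 17 = 2536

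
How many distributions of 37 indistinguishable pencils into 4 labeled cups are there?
C(37+4-1, 4-1) = C(40, 3) = 9880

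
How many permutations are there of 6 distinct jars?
6! = 720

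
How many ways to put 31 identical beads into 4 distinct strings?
C(31+4-1, 4-1) = C(34, 3) = 5984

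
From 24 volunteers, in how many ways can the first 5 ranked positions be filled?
P(24,5) = 24!/(24-5)! = 5100480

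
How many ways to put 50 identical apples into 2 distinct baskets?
C(50+2-1, 2-1) = C(51, 1) = 51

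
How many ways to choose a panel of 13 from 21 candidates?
C(21,13) = 21!/(13!×8!) = 203490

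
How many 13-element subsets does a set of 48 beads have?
C(48,13) = 48!/(13!×35!) = 192928249296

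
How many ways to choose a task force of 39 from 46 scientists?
C(46,39) = 46!/(39!×7!) = 53524680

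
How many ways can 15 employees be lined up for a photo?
15! = 1307674368000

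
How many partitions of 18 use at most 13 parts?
By conjugation, equals partitions of 18 into parts ≤ 13. Let r_j(i) = number of partitions of i into parts ≤ j, for i = 0..18. r_1(i) = 1 for all i; r_j(i) = r_{j-1}(i) + r_j(i-j). Rows j = 2..13: ≤2: 1 1 2 2 3 3 4 4 5 5 6 6 7 7 8 8 9 9 10; ≤3: 1 1 2 3 4 5 7 8 10 12 14 16 19 21 24 27 30 33 37; ≤4: 1 1 2 3 5 6 9 11 15 18 23 27 34 39 47 54 64 72 84; ≤5: 1 1 2 3 5 7 10 13 18 23 30 37 47 57 70 84 101 119 141; ≤6: 1 1 2 3 5 7 11 14 20 26 35 44 58 71 90 110 136 163 199; ≤7: 1 1 2 3 5 7 11 15 21 28 38 49 65 82 105 131 164 201 248; ≤8: 1 1 2 3 5 7 11 15 22 29 40 52 70 89 116 146 186 230 288; ≤9: 1 1 2 3 5 7 11 15 22 30 41 54 73 94 123 157 201 252 318; ≤10: 1 1 2 3 5 7 11 15 22 30 42 55 75 97 128 164 212 267 340; ≤11: 1 1 2 3 5 7 11 15 22 30 42 56 76 99 131 169 219 278 355; ≤12: 1 1 2 3 5 7 11 15 22 30 42 56 77 100 133 172 224 285 366; ≤13: 1 1 2 3 5 7 11 15 22 30 42 56 77 101 134 174 227 290 373. r_13(18) = 373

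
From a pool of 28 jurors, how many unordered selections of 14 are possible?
C(28,14) = 28!/(14!×14!) = 40116600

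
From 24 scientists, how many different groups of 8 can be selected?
C(24,8) = 24!/(8!×16!) = 735471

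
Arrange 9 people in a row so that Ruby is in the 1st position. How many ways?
Fix one position: (9-1)! = 40320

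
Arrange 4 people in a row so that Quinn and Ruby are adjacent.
Treat as block: (4-1)! × 2! = 6 × 2 = 12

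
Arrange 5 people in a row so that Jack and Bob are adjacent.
Treat as block: (5-1)! × 2! = 24 × 2 = 48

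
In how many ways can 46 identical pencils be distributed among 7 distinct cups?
C(46+7-1, 7-1) = C(52, 6) = 20358520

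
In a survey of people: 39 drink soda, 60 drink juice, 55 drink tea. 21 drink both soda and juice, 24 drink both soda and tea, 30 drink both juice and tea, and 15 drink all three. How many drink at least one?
|A∪B∪C| = 39+60+55-21-24-30+15 = 94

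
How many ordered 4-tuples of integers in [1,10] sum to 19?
Coefficient of x^19 in (x + x² + ... + x^10)^4. By inclusion-exclusion on dice exceeding 10: Σ_j (-1)^j C(4,j)·C(19-1-10j, 3) = C(4,0)·C(18,3) - C(4,1)·C(8,3) = 1·816 - 4·56 = 592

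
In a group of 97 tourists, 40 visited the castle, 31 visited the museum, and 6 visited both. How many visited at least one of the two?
|A∪B| = |A| + |B| - |A∩B| = 40 + 31 - 6 = 65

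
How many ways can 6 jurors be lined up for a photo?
6! = 720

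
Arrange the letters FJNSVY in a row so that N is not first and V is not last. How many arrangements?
By inclusion-exclusion: 6! - 2×(6-1)! + (6-2)! = 720 - 240 + 24 = 504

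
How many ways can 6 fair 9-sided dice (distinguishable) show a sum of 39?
Coefficient of x^39 in (x + x² + ... + x^9)^6. By inclusion-exclusion on dice exceeding 9: Σ_j (-1)^j C(6,j)·C(39-1-9j, 5) = C(6,0)·C(38,5) - C(6,1)·C(29,5) + C(6,2)·C(20,5) - C(6,3)·C(11,5) = 1·501942 - 6·118755 + 15·15504 - 20·462 = 12732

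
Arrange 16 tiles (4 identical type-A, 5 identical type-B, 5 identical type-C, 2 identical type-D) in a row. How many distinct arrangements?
16! / (4! × 5! × 5! × 2!) = 30270240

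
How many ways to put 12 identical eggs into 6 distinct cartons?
C(12+6-1, 6-1) = C(17, 5) = 6188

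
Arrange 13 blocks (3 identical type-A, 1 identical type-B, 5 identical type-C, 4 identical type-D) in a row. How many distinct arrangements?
13! / (3! × 1! × 5! × 4!) = 360360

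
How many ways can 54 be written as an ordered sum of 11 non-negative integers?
C(54+11-1, 11-1) = C(64, 10) = 151473214816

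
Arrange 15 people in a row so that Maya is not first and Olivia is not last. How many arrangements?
By inclusion-exclusion: 15! - 2×(15-1)! + (15-2)! = 1307674368000 - 174356582400 + 6227020800 = 1139544806400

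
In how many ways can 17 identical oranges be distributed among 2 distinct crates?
C(17+2-1, 2-1) = C(18, 1) = 18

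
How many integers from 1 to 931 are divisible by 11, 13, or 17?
⌊931/11⌋+⌊931/13⌋+⌊931/17⌋ - ⌊931/143⌋-⌊931/187⌋-⌊931/221⌋ + ⌊931/2431⌋ = 84+71+54 - 6-4-4 + 0 = 195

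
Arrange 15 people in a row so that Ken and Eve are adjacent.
Treat as block: (15-1)! × 2! = 87178291200 × 2 = 174356582400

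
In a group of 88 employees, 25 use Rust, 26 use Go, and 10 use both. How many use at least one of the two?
|A∪B| = |A| + |B| - |A∩B| = 25 + 26 - 10 = 41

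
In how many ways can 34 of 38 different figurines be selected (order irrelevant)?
C(38,34) = 38!/(34!×4!) = 73815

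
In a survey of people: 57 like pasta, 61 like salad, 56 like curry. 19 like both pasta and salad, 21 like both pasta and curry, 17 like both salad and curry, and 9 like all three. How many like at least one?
|A∪B∪C| = 57+61+56-19-21-17+9 = 126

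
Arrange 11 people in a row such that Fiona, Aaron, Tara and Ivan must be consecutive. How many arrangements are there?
Treat the 4 as one block: (11-4+1)! × 4! = 40320 × 24 = 967680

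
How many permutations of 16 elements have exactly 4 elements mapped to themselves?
Choose the 4 fixed points C(16,4) = 1820, derange the rest: !12 = Σ_{j=0}^{12} (-1)^j·12!/j! = 479001600 - 479001600 + 239500800 - 79833600 + 19958400 - 3991680 + 665280 - 95040 + 11880 - 1320 + 132 - 12 + 1 = 176214841. Product = 1820 × 176214841 = 320711010620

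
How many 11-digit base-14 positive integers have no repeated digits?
First digit: 13 choices (nonzero). Then descending: 13 × 13 × 12 × 11 × 10 × 9 × 8 × 7 × 6 × 5 × 4 = 13491878400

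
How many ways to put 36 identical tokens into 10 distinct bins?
C(36+10-1, 10-1) = C(45, 9) = 886163135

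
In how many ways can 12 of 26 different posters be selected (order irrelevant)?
C(26,12) = 26!/(12!×14!) = 9657700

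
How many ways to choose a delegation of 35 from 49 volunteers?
C(49,35) = 49!/(35!×14!) = 675248872536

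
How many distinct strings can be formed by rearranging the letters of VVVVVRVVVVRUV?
13! / (10! × 2! × 1!) = 858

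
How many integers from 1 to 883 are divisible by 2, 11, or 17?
⌊883/2⌋+⌊883/11⌋+⌊883/17⌋ - ⌊883/22⌋-⌊883/34⌋-⌊883/187⌋ + ⌊883/374⌋ = 441+80+51 - 40-25-4 + 2 = 505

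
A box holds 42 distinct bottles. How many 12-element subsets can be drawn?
C(42,12) = 42!/(12!×30!) = 11058116888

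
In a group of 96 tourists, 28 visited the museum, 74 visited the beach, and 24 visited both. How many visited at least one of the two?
|A∪B| = |A| + |B| - |A∩B| = 28 + 74 - 24 = 78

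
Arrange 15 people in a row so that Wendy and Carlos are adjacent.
Treat as block: (15-1)! × 2! = 87178291200 × 2 = 174356582400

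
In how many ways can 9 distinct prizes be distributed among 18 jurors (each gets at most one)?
P(18,9) = 18!/(18-9)! = 17643225600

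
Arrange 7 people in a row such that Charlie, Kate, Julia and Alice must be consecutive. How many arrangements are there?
Treat the 4 as one block: (7-4+1)! × 4! = 24 × 24 = 576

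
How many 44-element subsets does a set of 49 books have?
C(49,44) = 49!/(44!×5!) = 1906884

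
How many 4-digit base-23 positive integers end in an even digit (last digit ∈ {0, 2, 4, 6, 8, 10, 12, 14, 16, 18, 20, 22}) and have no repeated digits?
Last∈{0,2,4,6,8,10,12,14,16,18,20,22}. Last=0: 9240. Last nonzero: 11×21×P(21,2) = 97020. Total = 106260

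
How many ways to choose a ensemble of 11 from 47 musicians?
C(47,11) = 47!/(11!×36!) = 17417133617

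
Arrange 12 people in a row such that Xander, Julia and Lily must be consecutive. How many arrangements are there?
Treat the 3 as one block: (12-3+1)! × 3! = 3628800 × 6 = 21772800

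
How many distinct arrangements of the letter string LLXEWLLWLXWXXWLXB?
17! / (5! × 4! × 1! × 6! × 1!) = 171531360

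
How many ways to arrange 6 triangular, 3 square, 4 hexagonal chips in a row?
13! / (6! × 3! × 4!) = 60060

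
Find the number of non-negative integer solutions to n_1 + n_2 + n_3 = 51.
C(51+3-1, 3-1) = C(53, 2) = 1378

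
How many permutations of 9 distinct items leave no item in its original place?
!9 = Σ_{j=0}^{9} (-1)^j·9!/j! = 362880 - 362880 + 181440 - 60480 + 15120 - 3024 + 504 - 72 + 9 - 1 = 133496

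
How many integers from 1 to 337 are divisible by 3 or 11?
⌊337/3⌋ + ⌊337/11⌋ - ⌊337/33⌋ = 112 + 30 - 10 = 132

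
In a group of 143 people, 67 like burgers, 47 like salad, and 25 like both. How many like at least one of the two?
|A∪B| = |A| + |B| - |A∩B| = 67 + 47 - 25 = 89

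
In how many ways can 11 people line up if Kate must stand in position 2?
Fix one position: (11-1)! = 3628800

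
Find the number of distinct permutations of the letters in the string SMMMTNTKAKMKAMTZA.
17! / (1! × 3! × 1! × 3! × 1! × 3! × 5!) = 13722508800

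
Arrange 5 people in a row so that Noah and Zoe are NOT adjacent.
Total - adjacent = 5! - (5-1)!×2 = 120 - 48 = 72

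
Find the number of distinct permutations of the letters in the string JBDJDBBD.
8! / (3! × 3! × 2!) = 560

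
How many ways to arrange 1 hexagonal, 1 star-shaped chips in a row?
2! / (1! × 1!) = 2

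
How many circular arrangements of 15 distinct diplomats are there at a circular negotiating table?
Circular: fix one position, arrange the rest. (15-1)! = 87178291200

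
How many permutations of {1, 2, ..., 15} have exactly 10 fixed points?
Choose the 10 fixed points C(15,10) = 3003, derange the rest: !5 = Σ_{j=0}^{5} (-1)^j·5!/j! = 120 - 120 + 60 - 20 + 5 - 1 = 44. Product = 3003 × 44 = 132132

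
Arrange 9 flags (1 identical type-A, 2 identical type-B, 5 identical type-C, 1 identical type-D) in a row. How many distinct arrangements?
9! / (1! × 2! × 5! × 1!) = 1512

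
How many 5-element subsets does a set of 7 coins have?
C(7,5) = 7!/(5!×2!) = 21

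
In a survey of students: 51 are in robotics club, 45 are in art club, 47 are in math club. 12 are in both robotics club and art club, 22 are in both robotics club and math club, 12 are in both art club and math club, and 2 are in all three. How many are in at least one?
|A∪B∪C| = 51+45+47-12-22-12+2 = 99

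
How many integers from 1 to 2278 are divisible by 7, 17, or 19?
⌊2278/7⌋+⌊2278/17⌋+⌊2278/19⌋ - ⌊2278/119⌋-⌊2278/133⌋-⌊2278/323⌋ + ⌊2278/2261⌋ = 325+134+119 - 19-17-7 + 1 = 536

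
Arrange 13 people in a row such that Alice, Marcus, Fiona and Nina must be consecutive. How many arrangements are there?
Treat the 4 as one block: (13-4+1)! × 4! = 3628800 × 24 = 87091200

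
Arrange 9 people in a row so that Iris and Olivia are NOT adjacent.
Total - adjacent = 9! - (9-1)!×2 = 362880 - 80640 = 282240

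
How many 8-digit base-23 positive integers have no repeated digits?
First digit: 22 choices (nonzero). Then descending: 22 × 22 × 21 × 20 × 19 × 18 × 17 × 16 = 18909918720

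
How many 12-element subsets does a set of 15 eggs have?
C(15,12) = 15!/(12!×3!) = 455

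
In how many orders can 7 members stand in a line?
7! = 5040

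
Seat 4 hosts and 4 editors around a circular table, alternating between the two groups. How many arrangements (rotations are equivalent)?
Fix one of the hosts: (4-1)! ways for the remaining hosts, × 4! ways for the editors = 6 × 24 = 144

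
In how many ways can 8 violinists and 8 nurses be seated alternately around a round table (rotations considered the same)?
Fix one of the violinists: (8-1)! ways for the remaining violinists, × 8! ways for the nurses = 5040 × 40320 = 203212800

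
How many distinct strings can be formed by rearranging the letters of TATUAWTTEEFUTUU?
15! / (4! × 2! × 1! × 1! × 2! × 5!) = 113513400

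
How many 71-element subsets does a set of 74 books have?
C(74,71) = 74!/(71!×3!) = 64824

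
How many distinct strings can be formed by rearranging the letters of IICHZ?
5! / (1! × 1! × 2! × 1!) = 60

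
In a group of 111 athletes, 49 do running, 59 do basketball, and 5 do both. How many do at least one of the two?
|A∪B| = |A| + |B| - |A∩B| = 49 + 59 - 5 = 103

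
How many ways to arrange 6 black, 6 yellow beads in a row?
12! / (6! × 6!) = 924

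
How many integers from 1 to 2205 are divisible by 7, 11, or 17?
⌊2205/7⌋+⌊2205/11⌋+⌊2205/17⌋ - ⌊2205/77⌋-⌊2205/119⌋-⌊2205/187⌋ + ⌊2205/1309⌋ = 315+200+129 - 28-18-11 + 1 = 588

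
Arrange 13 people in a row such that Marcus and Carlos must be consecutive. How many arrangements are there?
Treat the 2 as one block: (13-2+1)! × 2! = 479001600 × 2 = 958003200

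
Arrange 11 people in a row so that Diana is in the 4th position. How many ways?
Fix one position: (11-1)! = 3628800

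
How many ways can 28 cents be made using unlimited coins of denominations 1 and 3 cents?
Coefficient of x^28 in 1/(1-x^1) · 1/(1-x^3). Use j coins of 3 for j = 0..⌊28/3⌋ = 9, the rest in 1s: 9 + 1 = 10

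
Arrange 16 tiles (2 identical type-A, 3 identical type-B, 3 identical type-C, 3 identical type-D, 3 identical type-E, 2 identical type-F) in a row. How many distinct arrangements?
16! / (2! × 3! × 3! × 3! × 3! × 2!) = 4036032000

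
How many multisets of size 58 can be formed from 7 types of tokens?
C(58+7-1, 7-1) = C(64, 6) = 74974368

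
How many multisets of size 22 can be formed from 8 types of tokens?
C(22+8-1, 8-1) = C(29, 7) = 1560780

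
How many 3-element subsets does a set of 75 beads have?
C(75,3) = 75!/(3!×72!) = 67525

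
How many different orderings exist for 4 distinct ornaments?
4! = 24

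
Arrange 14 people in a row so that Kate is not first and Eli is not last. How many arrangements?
By inclusion-exclusion: 14! - 2×(14-1)! + (14-2)! = 87178291200 - 12454041600 + 479001600 = 75203251200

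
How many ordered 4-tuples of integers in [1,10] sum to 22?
Coefficient of x^22 in (x + x² + ... + x^10)^4. By inclusion-exclusion on dice exceeding 10: Σ_j (-1)^j C(4,j)·C(22-1-10j, 3) = C(4,0)·C(21,3) - C(4,1)·C(11,3) = 1·1330 - 4·165 = 670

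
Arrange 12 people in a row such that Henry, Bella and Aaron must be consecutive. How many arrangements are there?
Treat the 3 as one block: (12-3+1)! × 3! = 3628800 × 6 = 21772800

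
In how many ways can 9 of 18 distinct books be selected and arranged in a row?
P(18,9) = 18!/(18-9)! = 17643225600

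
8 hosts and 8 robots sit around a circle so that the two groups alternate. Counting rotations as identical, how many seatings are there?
Fix one of the hosts: (8-1)! ways for the remaining hosts, × 8! ways for the robots = 5040 × 40320 = 203212800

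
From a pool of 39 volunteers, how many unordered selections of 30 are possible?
C(39,30) = 39!/(30!×9!) = 211915132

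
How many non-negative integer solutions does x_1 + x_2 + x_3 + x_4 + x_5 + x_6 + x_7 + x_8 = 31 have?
C(31+8-1, 8-1) = C(38, 7) = 12620256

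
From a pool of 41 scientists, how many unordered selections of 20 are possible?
C(41,20) = 41!/(20!×21!) = 269128937220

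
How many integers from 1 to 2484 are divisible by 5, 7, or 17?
⌊2484/5⌋+⌊2484/7⌋+⌊2484/17⌋ - ⌊2484/35⌋-⌊2484/85⌋-⌊2484/119⌋ + ⌊2484/595⌋ = 496+354+146 - 70-29-20 + 4 = 881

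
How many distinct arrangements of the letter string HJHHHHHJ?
8! / (6! × 2!) = 28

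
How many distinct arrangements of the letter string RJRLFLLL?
8! / (4! × 2! × 1! × 1!) = 840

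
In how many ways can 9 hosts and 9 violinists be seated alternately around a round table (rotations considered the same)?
Fix one of the hosts: (9-1)! ways for the remaining hosts, × 9! ways for the violinists = 40320 × 362880 = 14631321600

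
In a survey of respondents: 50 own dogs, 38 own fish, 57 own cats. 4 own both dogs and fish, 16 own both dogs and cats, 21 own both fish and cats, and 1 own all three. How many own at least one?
|A∪B∪C| = 50+38+57-4-16-21+1 = 105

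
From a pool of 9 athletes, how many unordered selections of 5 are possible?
C(9,5) = 9!/(5!×4!) = 126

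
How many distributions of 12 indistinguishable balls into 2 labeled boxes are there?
C(12+2-1, 2-1) = C(13, 1) = 13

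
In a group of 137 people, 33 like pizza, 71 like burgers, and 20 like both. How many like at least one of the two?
|A∪B| = |A| + |B| - |A∩B| = 33 + 71 - 20 = 84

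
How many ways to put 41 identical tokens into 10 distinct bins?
C(41+10-1, 10-1) = C(50, 9) = 2505433700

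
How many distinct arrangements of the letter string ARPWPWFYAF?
10! / (2! × 2! × 1! × 2! × 1! × 2!) = 226800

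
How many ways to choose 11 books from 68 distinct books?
C(68,11) = 68!/(11!×57!) = 1533058025824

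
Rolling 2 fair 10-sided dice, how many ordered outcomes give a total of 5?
Coefficient of x^5 in (x + x² + ... + x^10)^2. By inclusion-exclusion on dice exceeding 10: Σ_j (-1)^j C(2,j)·C(5-1-10j, 1) = C(2,0)·C(4,1) = 1·4 = 4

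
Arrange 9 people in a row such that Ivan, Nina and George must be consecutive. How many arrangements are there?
Treat the 3 as one block: (9-3+1)! × 3! = 5040 × 6 = 30240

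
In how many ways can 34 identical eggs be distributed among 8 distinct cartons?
C(34+8-1, 8-1) = C(41, 7) = 22481940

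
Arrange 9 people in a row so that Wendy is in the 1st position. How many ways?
Fix one position: (9-1)! = 40320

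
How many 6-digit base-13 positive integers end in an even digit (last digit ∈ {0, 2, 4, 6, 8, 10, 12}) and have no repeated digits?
Last∈{0,2,4,6,8,10,12}. Last=0: 95040. Last nonzero: 6×11×P(11,4) = 522720. Total = 617760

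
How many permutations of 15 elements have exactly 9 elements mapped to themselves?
Choose the 9 fixed points C(15,9) = 5005, derange the rest: !6 = Σ_{j=0}^{6} (-1)^j·6!/j! = 720 - 720 + 360 - 120 + 30 - 6 + 1 = 265. Product = 5005 × 265 = 1326325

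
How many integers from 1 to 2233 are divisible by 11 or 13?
⌊2233/11⌋ + ⌊2233/13⌋ - ⌊2233/143⌋ = 203 + 171 - 15 = 359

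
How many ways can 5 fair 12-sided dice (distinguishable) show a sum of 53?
Coefficient of x^53 in (x + x² + ... + x^12)^5. By inclusion-exclusion on dice exceeding 12: Σ_j (-1)^j C(5,j)·C(53-1-12j, 4) = C(5,0)·C(52,4) - C(5,1)·C(40,4) + C(5,2)·C(28,4) - C(5,3)·C(16,4) + C(5,4)·C(4,4) = 1·270725 - 5·91390 + 10·20475 - 10·1820 + 5·1 = 330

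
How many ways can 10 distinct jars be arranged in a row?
10! = 3628800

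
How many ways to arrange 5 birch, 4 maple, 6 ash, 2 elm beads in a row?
17! / (5! × 4! × 6! × 2!) = 85765680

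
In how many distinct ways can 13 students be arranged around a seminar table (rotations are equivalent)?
Circular: fix one position, arrange the rest. (13-1)! = 479001600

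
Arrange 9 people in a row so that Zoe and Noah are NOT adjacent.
Total - adjacent = 9! - (9-1)!×2 = 362880 - 80640 = 282240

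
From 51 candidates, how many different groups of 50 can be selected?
C(51,50) = 51!/(50!×1!) = 51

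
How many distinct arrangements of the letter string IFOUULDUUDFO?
12! / (1! × 2! × 2! × 2! × 1! × 4!) = 2494800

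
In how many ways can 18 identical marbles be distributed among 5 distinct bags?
C(18+5-1, 5-1) = C(22, 4) = 7315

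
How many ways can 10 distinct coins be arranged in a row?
10! = 3628800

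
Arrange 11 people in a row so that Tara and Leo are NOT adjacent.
Total - adjacent = 11! - (11-1)!×2 = 39916800 - 7257600 = 32659200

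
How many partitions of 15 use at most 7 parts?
By conjugation, equals partitions of 15 into parts ≤ 7. Let r_j(i) = number of partitions of i into parts ≤ j, for i = 0..15. r_1(i) = 1 for all i; r_j(i) = r_{j-1}(i) + r_j(i-j). Rows j = 2..7: ≤2: 1 1 2 2 3 3 4 4 5 5 6 6 7 7 8 8; ≤3: 1 1 2 3 4 5 7 8 10 12 14 16 19 21 24 27; ≤4: 1 1 2 3 5 6 9 11 15 18 23 27 34 39 47 54; ≤5: 1 1 2 3 5 7 10 13 18 23 30 37 47 57 70 84; ≤6: 1 1 2 3 5 7 11 14 20 26 35 44 58 71 90 110; ≤7: 1 1 2 3 5 7 11 15 21 28 38 49 65 82 105 131. r_7(15) = 131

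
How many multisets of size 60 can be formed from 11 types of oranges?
C(60+11-1, 11-1) = C(70, 10) = 396704524216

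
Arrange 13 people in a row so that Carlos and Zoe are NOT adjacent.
Total - adjacent = 13! - (13-1)!×2 = 6227020800 - 958003200 = 5269017600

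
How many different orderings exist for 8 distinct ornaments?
8! = 40320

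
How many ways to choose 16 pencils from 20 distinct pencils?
C(20,16) = 20!/(16!×4!) = 4845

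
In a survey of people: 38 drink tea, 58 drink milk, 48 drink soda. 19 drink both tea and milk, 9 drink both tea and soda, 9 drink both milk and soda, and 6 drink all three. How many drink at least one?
|A∪B∪C| = 38+58+48-19-9-9+6 = 113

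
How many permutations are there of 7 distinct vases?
7! = 5040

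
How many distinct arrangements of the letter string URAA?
4! / (1! × 2! × 1!) = 12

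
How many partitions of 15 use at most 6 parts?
By conjugation, equals partitions of 15 into parts ≤ 6. Let r_j(i) = number of partitions of i into parts ≤ j, for i = 0..15. r_1(i) = 1 for all i; r_j(i) = r_{j-1}(i) + r_j(i-j). Rows j = 2..6: ≤2: 1 1 2 2 3 3 4 4 5 5 6 6 7 7 8 8; ≤3: 1 1 2 3 4 5 7 8 10 12 14 16 19 21 24 27; ≤4: 1 1 2 3 5 6 9 11 15 18 23 27 34 39 47 54; ≤5: 1 1 2 3 5 7 10 13 18 23 30 37 47 57 70 84; ≤6: 1 1 2 3 5 7 11 14 20 26 35 44 58 71 90 110. r_6(15) = 110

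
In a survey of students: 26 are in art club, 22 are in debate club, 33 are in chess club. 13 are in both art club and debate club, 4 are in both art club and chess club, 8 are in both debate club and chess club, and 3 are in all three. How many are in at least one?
|A∪B∪C| = 26+22+33-13-4-8+3 = 59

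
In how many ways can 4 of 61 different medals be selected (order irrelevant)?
C(61,4) = 61!/(4!×57!) = 521855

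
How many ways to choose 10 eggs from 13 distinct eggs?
C(13,10) = 13!/(10!×3!) = 286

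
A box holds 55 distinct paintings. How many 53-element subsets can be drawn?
C(55,53) = 55!/(53!×2!) = 1485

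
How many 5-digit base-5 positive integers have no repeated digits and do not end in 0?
Last digit: 4 nonzero choices. First digit: 3 (nonzero, ≠last). Middle 3: P(3,3) = 6. Total = 72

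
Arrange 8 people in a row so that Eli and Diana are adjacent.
Treat as block: (8-1)! × 2! = 5040 × 2 = 10080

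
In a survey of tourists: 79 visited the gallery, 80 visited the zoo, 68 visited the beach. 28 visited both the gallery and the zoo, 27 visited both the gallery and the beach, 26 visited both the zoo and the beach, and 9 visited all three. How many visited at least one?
|A∪B∪C| = 79+80+68-28-27-26+9 = 155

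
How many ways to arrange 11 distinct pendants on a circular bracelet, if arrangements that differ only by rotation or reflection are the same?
(11-1)!/2 = 3628800/2 = 1814400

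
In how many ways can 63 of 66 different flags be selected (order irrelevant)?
C(66,63) = 66!/(63!×3!) = 45760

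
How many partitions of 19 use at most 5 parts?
By conjugation, equals partitions of 19 into parts ≤ 5. Let r_j(i) = number of partitions of i into parts ≤ j, for i = 0..19. r_1(i) = 1 for all i; r_j(i) = r_{j-1}(i) + r_j(i-j). Rows j = 2..5: ≤2: 1 1 2 2 3 3 4 4 5 5 6 6 7 7 8 8 9 9 10 10; ≤3: 1 1 2 3 4 5 7 8 10 12 14 16 19 21 24 27 30 33 37 40; ≤4: 1 1 2 3 5 6 9 11 15 18 23 27 34 39 47 54 64 72 84 94; ≤5: 1 1 2 3 5 7 10 13 18 23 30 37 47 57 70 84 101 119 141 164. r_5(19) = 164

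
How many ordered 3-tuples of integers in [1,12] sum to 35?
Coefficient of x^35 in (x + x² + ... + x^12)^3. By inclusion-exclusion on dice exceeding 12: Σ_j (-1)^j C(3,j)·C(35-1-12j, 2) = C(3,0)·C(34,2) - C(3,1)·C(22,2) + C(3,2)·C(10,2) = 1·561 - 3·231 + 3·45 = 3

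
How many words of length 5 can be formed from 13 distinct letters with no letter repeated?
P(13,5) = 13!/(13-5)! = 154440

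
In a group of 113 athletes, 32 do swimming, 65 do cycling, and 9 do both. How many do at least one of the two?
|A∪B| = |A| + |B| - |A∩B| = 32 + 65 - 9 = 88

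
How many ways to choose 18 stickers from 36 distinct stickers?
C(36,18) = 36!/(18!×18!) = 9075135300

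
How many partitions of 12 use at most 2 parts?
By conjugation, equals partitions of 12 into parts ≤ 2. Let r_j(i) = number of partitions of i into parts ≤ j, for i = 0..12. r_1(i) = 1 for all i; r_j(i) = r_{j-1}(i) + r_j(i-j). Rows j = 2..2: ≤2: 1 1 2 2 3 3 4 4 5 5 6 6 7. r_2(12) = 7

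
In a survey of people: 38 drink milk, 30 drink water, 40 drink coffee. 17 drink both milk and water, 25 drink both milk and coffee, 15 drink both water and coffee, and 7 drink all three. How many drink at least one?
|A∪B∪C| = 38+30+40-17-25-15+7 = 58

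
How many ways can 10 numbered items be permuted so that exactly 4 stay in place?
Choose the 4 fixed points C(10,4) = 210, derange the rest: !6 = Σ_{j=0}^{6} (-1)^j·6!/j! = 720 - 720 + 360 - 120 + 30 - 6 + 1 = 265. Product = 210 × 265 = 55650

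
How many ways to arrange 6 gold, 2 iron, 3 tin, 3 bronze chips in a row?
14! / (6! × 2! × 3! × 3!) = 1681680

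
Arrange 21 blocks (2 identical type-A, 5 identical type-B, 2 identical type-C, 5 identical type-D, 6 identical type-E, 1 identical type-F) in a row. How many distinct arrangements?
21! / (2! × 5! × 2! × 5! × 6! × 1!) = 1231938227520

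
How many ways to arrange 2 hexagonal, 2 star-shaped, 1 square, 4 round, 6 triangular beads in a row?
15! / (2! × 2! × 1! × 4! × 6!) = 18918900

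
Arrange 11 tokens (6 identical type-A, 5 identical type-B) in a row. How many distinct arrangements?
11! / (6! × 5!) = 462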